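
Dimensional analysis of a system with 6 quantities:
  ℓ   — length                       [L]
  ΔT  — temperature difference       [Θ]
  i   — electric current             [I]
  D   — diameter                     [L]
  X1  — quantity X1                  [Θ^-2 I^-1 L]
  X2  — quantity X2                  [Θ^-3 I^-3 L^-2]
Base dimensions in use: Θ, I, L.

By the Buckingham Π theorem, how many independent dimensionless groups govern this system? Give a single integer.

Write exponents as rows Θ,I,L / cols ℓ,ΔT,i,D,X1,X2:
  Θ: [ 0  1  0  0 -2 -3]
  I: [ 0  0  1  0 -1 -3]
  L: [ 1  0  0  1  1 -2]
Row reduction gives pivot columns ℓ,ΔT,i; rank = 3
n=6, r=3 ⇒ 3 dimensionless groups

3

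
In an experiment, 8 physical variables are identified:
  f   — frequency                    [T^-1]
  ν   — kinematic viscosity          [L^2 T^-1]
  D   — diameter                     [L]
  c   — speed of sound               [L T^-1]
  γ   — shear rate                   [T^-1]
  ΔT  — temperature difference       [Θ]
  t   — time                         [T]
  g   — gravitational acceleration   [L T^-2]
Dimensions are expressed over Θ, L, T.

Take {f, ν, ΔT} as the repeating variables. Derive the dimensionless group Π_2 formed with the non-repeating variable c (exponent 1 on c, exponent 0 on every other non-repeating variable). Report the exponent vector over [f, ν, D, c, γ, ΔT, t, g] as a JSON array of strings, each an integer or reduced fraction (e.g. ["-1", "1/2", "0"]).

["-1/2", "-1/2", "0", "1", "0", "0", "0", "0"]

Write exponents as rows Θ,L,T / cols f,ν,D,c,γ,ΔT,t,g:
  Θ: [ 0  0  0  0  0  1  0  0]
  L: [ 0  2  1  1  0  0  0  1]
  T: [-1 -1  0 -1 -1  0  1 -2]
Row reduction gives pivot columns f,ν,ΔT; rank = 3
Pivot set = {f,ν,ΔT}, free = {D,c,γ,t,g}
RREF:
  r0: [   1    0 -1/2  1/2    1    0   -1  3/2]
  r1: [   0    1  1/2  1/2    0    0    0  1/2]
  r2: [   0    0    0    0    0    1    0    0]
Fix exponent of c at 1, D at 0, γ at 0, t at 0, g at 0; solve each RREF row for its pivot's exponent:
  r0: exp(f) + (1/2)·1 = 0 ⇒ exp(f) = -1/2
  r1: exp(ν) + (1/2)·1 = 0 ⇒ exp(ν) = -1/2
  r2: exp(ΔT) + (0)·1 = 0 ⇒ exp(ΔT) = 0
Π_2 = f^(-1/2) · ν^(-1/2) · c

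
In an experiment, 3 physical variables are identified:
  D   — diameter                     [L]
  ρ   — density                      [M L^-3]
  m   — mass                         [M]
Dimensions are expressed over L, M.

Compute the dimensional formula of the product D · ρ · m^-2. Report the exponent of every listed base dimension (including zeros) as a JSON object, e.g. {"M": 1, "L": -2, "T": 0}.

{"L": -2, "M": -1}

Write exponents as rows L,M / cols D,ρ,m:
  L: [ 1 -3  0]
  M: [ 0  1  1]
  [L]: (1)·1+(1)·-3+(-2)·0 = -2
  [M]: (1)·0+(1)·1+(-2)·1 = -1
⇒ L^-2 M^-1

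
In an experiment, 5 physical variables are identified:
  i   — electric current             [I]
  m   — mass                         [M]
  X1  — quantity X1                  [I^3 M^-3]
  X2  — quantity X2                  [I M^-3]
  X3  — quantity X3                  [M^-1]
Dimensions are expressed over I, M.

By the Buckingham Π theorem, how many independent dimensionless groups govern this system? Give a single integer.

3

Exponent matrix [I,M] × [i,m,X1,X2,X3]:
  I: [ 1  0  3  1  0]
  M: [ 0  1 -3 -3 -1]
Row reduction gives pivot columns i,m; rank = 2
5 vars − rank 2 = 3 Π groups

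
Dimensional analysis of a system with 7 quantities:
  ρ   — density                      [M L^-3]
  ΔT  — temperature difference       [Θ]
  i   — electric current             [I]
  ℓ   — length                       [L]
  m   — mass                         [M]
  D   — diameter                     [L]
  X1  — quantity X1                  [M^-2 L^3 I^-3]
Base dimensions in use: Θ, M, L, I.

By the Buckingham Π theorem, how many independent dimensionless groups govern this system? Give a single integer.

Dimensional matrix (Θ×M×L×I by ρ×ΔT×i×ℓ×m×D×X1):
  Θ: [ 0  1  0  0  0  0  0]
  M: [ 1  0  0  0  1  0 -2]
  L: [-3  0  0  1  0  1  3]
  I: [ 0  0  1  0  0  0 -3]
Row reduction gives pivot columns ρ,ΔT,i,ℓ; rank = 4
Π count = n − r = 7 − 4 = 3

3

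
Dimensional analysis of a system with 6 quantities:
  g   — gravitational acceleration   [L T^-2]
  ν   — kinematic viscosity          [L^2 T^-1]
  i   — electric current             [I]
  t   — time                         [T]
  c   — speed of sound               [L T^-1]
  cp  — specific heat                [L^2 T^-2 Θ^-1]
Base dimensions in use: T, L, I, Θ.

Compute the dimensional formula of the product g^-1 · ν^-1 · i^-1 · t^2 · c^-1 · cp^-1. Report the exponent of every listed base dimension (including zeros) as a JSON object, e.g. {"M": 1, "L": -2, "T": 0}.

Exponent matrix [T,L,I,Θ] × [g,ν,i,t,c,cp]:
  T: [-2 -1  0  1 -1 -2]
  L: [ 1  2  0  0  1  2]
  I: [ 0  0  1  0  0  0]
  Θ: [ 0  0  0  0  0 -1]
  [T]: (-1)·-2+(-1)·-1+(-1)·0+(2)·1+(-1)·-1+(-1)·-2 = 8
  [L]: (-1)·1+(-1)·2+(-1)·0+(2)·0+(-1)·1+(-1)·2 = -6
  [I]: (-1)·0+(-1)·0+(-1)·1+(2)·0+(-1)·0+(-1)·0 = -1
  [Θ]: (-1)·0+(-1)·0+(-1)·0+(2)·0+(-1)·0+(-1)·-1 = 1
⇒ T^8 L^-6 I^-1 Θ

{"T": 8, "L": -6, "I": -1, "Θ": 1}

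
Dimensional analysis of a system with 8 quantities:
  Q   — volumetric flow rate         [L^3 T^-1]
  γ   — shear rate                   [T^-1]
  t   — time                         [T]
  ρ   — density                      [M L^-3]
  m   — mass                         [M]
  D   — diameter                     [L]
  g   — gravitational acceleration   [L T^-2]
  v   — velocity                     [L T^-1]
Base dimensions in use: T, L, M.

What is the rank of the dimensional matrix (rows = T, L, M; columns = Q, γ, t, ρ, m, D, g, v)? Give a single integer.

Exponent matrix [T,L,M] × [Q,γ,t,ρ,m,D,g,v]:
  T: [-1 -1  1  0  0  0 -2 -1]
  L: [ 3  0  0 -3  0  1  1  1]
  M: [ 0  0  0  1  1  0  0  0]
Row reduction gives pivot columns Q,γ,ρ; rank = 3

3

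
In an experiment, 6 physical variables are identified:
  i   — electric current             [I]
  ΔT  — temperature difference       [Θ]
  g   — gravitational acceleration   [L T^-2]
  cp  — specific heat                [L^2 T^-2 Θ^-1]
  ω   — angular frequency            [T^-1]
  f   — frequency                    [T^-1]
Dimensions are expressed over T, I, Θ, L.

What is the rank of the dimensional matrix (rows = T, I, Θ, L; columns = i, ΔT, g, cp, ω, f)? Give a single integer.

4

Write exponents as rows T,I,Θ,L / cols i,ΔT,g,cp,ω,f:
  T: [ 0  0 -2 -2 -1 -1]
  I: [ 1  0  0  0  0  0]
  Θ: [ 0  1  0 -1  0  0]
  L: [ 0  0  1  2  0  0]
Row reduction gives pivot columns i,ΔT,g,cp; rank = 4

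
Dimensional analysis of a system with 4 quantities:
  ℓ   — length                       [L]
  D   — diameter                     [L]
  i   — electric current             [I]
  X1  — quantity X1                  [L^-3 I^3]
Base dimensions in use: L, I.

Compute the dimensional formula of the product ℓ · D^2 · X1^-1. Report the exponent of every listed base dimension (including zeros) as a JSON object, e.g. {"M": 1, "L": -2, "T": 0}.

{"L": 6, "I": -3}

Write exponents as rows L,I / cols ℓ,D,i,X1:
  L: [ 1  1  0 -3]
  I: [ 0  0  1  3]
  [L]: (1)·1+(2)·1+(-1)·-3 = 6
  [I]: (1)·0+(2)·0+(-1)·3 = -3
⇒ L^6 I^-3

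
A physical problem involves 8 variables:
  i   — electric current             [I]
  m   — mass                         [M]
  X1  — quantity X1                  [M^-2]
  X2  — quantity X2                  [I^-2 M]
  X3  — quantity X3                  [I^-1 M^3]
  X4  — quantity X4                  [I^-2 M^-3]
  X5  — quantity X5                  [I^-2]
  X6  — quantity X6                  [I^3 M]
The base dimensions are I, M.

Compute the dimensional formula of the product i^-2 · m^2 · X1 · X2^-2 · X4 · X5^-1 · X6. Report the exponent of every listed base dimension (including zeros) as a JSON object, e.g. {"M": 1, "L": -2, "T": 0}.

{"I": 5, "M": -4}

Dimensional matrix (I×M by i×m×X1×X2×X3×X4×X5×X6):
  I: [ 1  0  0 -2 -1 -2 -2  3]
  M: [ 0  1 -2  1  3 -3  0  1]
  [I]: (-2)·1+(2)·0+(1)·0+(-2)·-2+(1)·-2+(-1)·-2+(1)·3 = 5
  [M]: (-2)·0+(2)·1+(1)·-2+(-2)·1+(1)·-3+(-1)·0+(1)·1 = -4
⇒ I^5 M^-4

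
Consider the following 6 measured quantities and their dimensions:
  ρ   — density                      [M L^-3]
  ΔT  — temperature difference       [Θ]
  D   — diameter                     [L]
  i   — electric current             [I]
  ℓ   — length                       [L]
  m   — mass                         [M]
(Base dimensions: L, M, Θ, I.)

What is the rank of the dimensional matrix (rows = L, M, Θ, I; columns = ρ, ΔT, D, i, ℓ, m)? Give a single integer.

4

Write exponents as rows L,M,Θ,I / cols ρ,ΔT,D,i,ℓ,m:
  L: [-3  0  1  0  1  0]
  M: [ 1  0  0  0  0  1]
  Θ: [ 0  1  0  0  0  0]
  I: [ 0  0  0  1  0  0]
Row reduction gives pivot columns ρ,ΔT,D,i; rank = 4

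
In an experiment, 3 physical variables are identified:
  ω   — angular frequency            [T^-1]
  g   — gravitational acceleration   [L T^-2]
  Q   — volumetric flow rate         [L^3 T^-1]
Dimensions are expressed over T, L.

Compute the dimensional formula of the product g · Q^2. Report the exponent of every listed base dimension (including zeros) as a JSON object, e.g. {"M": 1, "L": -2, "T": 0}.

Dimensional matrix (T×L by ω×g×Q):
  T: [-1 -2 -1]
  L: [ 0  1  3]
  [T]: (1)·-2+(2)·-1 = -4
  [L]: (1)·1+(2)·3 = 7
⇒ T^-4 L^7

{"T": -4, "L": 7}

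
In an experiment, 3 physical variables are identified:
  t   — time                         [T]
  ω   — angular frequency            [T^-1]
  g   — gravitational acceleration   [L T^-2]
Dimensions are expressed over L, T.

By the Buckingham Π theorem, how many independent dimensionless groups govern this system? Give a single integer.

Write exponents as rows L,T / cols t,ω,g:
  L: [ 0  0  1]
  T: [ 1 -1 -2]
Row reduction gives pivot columns t,g; rank = 2
n=3, r=2 ⇒ 1 dimensionless group

1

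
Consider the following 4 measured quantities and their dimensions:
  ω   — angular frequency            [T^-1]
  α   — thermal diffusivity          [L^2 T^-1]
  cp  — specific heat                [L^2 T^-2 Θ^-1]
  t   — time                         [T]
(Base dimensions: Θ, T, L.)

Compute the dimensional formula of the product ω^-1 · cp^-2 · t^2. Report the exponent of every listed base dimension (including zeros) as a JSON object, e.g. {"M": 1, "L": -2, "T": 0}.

Dimensional matrix (Θ×T×L by ω×α×cp×t):
  Θ: [ 0  0 -1  0]
  T: [-1 -1 -2  1]
  L: [ 0  2  2  0]
  [Θ]: (-1)·0+(-2)·-1+(2)·0 = 2
  [T]: (-1)·-1+(-2)·-2+(2)·1 = 7
  [L]: (-1)·0+(-2)·2+(2)·0 = -4
⇒ Θ^2 T^7 L^-4

{"Θ": 2, "T": 7, "L": -4}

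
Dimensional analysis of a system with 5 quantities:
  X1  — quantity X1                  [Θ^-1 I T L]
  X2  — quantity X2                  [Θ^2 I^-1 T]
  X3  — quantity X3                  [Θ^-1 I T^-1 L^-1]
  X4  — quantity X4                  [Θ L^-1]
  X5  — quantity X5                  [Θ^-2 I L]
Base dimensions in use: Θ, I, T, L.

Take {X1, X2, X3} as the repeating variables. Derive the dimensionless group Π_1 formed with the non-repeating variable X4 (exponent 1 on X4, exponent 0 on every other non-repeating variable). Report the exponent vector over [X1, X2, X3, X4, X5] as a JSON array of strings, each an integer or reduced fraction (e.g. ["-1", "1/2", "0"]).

Write exponents as rows Θ,I,T,L / cols X1,X2,X3,X4,X5:
  Θ: [-1  2 -1  1 -2]
  I: [ 1 -1  1  0  1]
  T: [ 1  1 -1  0  0]
  L: [ 1  0 -1 -1  1]
Row reduction gives pivot columns X1,X2,X3; rank = 3
Pivot set = {X1,X2,X3}, free = {X4,X5}
RREF:
  r0: [   1    0    0    0  1/2]
  r1: [   0    1    0    1   -1]
  r2: [   0    0    1    1 -1/2]
  r3: [   0    0    0    0    0]
Fix exponent of X4 at 1, X5 at 0; solve each RREF row for its pivot's exponent:
  r0: exp(X1) + (0)·1 = 0 ⇒ exp(X1) = 0
  r1: exp(X2) + (1)·1 = 0 ⇒ exp(X2) = -1
  r2: exp(X3) + (1)·1 = 0 ⇒ exp(X3) = -1
Π_1 = X2^-1 · X3^-1 · X4

["0", "-1", "-1", "1", "0"]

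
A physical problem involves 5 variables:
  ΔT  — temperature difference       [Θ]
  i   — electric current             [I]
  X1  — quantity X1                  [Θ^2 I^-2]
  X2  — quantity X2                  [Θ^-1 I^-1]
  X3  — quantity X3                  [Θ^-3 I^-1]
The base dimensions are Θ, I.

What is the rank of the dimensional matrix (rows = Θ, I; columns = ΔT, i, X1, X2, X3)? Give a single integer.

Dimensional matrix (Θ×I by ΔT×i×X1×X2×X3):
  Θ: [ 1  0  2 -1 -3]
  I: [ 0  1 -2 -1 -1]
Row reduction gives pivot columns ΔT,i; rank = 2

2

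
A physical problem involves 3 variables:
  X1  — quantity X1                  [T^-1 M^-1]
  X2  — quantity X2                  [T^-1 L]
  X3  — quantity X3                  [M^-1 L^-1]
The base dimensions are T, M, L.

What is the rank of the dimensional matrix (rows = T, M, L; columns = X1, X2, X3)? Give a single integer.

2

Dimensional matrix (T×M×L by X1×X2×X3):
  T: [-1 -1  0]
  M: [-1  0 -1]
  L: [ 0  1 -1]
Echelon form has 2 nonzero rows (pivots: X1,X2)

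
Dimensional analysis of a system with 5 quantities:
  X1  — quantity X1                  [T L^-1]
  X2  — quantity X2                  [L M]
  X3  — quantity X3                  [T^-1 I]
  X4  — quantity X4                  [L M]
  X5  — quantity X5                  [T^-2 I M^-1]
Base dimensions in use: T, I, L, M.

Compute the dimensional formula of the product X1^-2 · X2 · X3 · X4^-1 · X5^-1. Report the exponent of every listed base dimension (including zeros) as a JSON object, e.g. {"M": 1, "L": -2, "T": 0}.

Write exponents as rows T,I,L,M / cols X1,X2,X3,X4,X5:
  T: [ 1  0 -1  0 -2]
  I: [ 0  0  1  0  1]
  L: [-1  1  0  1  0]
  M: [ 0  1  0  1 -1]
  [T]: (-2)·1+(1)·0+(1)·-1+(-1)·0+(-1)·-2 = -1
  [I]: (-2)·0+(1)·0+(1)·1+(-1)·0+(-1)·1 = 0
  [L]: (-2)·-1+(1)·1+(1)·0+(-1)·1+(-1)·0 = 2
  [M]: (-2)·0+(1)·1+(1)·0+(-1)·1+(-1)·-1 = 1
⇒ T^-1 L^2 M

{"T": -1, "I": 0, "L": 2, "M": 1}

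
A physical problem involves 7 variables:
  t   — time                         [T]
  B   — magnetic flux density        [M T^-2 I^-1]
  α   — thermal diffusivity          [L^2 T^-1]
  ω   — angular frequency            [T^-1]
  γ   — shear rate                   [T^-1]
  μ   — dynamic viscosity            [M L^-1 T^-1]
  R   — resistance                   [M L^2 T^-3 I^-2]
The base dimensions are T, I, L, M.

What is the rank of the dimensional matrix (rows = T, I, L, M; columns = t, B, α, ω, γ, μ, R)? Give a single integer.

4

Exponent matrix [T,I,L,M] × [t,B,α,ω,γ,μ,R]:
  T: [ 1 -2 -1 -1 -1 -1 -3]
  I: [ 0 -1  0  0  0  0 -2]
  L: [ 0  0  2  0  0 -1  2]
  M: [ 0  1  0  0  0  1  1]
Echelon form has 4 nonzero rows (pivots: t,B,α,μ)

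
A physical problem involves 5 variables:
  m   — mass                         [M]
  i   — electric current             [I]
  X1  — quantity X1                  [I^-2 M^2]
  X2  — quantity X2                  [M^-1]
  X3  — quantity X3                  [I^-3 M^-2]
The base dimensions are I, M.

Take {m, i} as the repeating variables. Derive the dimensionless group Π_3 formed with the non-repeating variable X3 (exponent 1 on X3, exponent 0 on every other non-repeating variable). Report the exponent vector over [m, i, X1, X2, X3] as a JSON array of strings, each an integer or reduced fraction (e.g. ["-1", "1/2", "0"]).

["2", "3", "0", "0", "1"]

Write exponents as rows I,M / cols m,i,X1,X2,X3:
  I: [ 0  1 -2  0 -3]
  M: [ 1  0  2 -1 -2]
RREF → pivots at {m,i} ⇒ r = 2
Pivot set = {m,i}, free = {X1,X2,X3}
RREF:
  r0: [   1    0    2   -1   -2]
  r1: [   0    1   -2    0   -3]
Fix exponent of X3 at 1, X1 at 0, X2 at 0; solve each RREF row for its pivot's exponent:
  r0: exp(m) + (-2)·1 = 0 ⇒ exp(m) = 2
  r1: exp(i) + (-3)·1 = 0 ⇒ exp(i) = 3
Π_3 = m^2 · i^3 · X3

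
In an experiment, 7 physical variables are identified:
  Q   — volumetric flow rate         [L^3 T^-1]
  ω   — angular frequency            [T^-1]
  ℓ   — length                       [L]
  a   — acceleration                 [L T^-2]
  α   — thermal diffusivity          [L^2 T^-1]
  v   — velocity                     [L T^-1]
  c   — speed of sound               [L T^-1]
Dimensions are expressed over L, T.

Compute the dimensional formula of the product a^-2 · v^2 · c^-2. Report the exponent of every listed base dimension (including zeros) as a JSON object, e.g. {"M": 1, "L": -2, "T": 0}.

{"L": -2, "T": 4}

Dimensional matrix (L×T by Q×ω×ℓ×a×α×v×c):
  L: [ 3  0  1  1  2  1  1]
  T: [-1 -1  0 -2 -1 -1 -1]
  [L]: (-2)·1+(2)·1+(-2)·1 = -2
  [T]: (-2)·-2+(2)·-1+(-2)·-1 = 4
⇒ L^-2 T^4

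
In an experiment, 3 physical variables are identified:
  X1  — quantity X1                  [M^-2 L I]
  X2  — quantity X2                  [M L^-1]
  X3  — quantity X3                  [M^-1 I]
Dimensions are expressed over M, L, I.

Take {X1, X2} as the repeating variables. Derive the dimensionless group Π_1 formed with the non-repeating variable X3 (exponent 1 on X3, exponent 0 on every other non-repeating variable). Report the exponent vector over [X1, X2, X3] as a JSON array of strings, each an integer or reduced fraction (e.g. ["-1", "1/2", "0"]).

["-1", "-1", "1"]

Dimensional matrix (M×L×I by X1×X2×X3):
  M: [-2  1 -1]
  L: [ 1 -1  0]
  I: [ 1  0  1]
Row reduction gives pivot columns X1,X2; rank = 2
Repeat: X1,X2; free: X3
RREF:
  r0: [   1    0    1]
  r1: [   0    1    1]
  r2: [   0    0    0]
Fix exponent of X3 at 1; solve each RREF row for its pivot's exponent:
  r0: exp(X1) + (1)·1 = 0 ⇒ exp(X1) = -1
  r1: exp(X2) + (1)·1 = 0 ⇒ exp(X2) = -1
Π_1 = X1^-1 · X2^-1 · X3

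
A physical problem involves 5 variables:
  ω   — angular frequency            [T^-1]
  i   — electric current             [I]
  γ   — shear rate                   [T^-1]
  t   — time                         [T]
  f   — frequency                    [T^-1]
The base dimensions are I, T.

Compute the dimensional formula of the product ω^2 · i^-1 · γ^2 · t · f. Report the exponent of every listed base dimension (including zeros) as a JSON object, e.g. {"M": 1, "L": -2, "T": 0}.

{"I": -1, "T": -4}

Dimensional matrix (I×T by ω×i×γ×t×f):
  I: [ 0  1  0  0  0]
  T: [-1  0 -1  1 -1]
  [I]: (2)·0+(-1)·1+(2)·0+(1)·0+(1)·0 = -1
  [T]: (2)·-1+(-1)·0+(2)·-1+(1)·1+(1)·-1 = -4
⇒ I^-1 T^-4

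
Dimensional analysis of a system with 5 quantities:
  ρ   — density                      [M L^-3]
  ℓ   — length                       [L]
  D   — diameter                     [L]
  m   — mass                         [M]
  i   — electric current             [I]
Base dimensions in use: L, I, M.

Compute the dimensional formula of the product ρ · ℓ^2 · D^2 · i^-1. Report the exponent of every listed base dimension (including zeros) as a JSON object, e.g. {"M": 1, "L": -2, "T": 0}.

{"L": 1, "I": -1, "M": 1}

Exponent matrix [L,I,M] × [ρ,ℓ,D,m,i]:
  L: [-3  1  1  0  0]
  I: [ 0  0  0  0  1]
  M: [ 1  0  0  1  0]
  [L]: (1)·-3+(2)·1+(2)·1+(-1)·0 = 1
  [I]: (1)·0+(2)·0+(2)·0+(-1)·1 = -1
  [M]: (1)·1+(2)·0+(2)·0+(-1)·0 = 1
⇒ L I^-1 M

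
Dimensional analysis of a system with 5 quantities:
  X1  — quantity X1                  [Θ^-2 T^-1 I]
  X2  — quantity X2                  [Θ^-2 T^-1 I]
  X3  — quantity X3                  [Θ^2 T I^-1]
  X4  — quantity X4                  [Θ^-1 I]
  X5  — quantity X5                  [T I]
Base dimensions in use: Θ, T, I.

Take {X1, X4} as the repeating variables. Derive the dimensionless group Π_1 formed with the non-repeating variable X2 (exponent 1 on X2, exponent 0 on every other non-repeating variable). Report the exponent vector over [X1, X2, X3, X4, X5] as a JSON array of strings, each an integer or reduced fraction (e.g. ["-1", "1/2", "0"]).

["-1", "1", "0", "0", "0"]

Write exponents as rows Θ,T,I / cols X1,X2,X3,X4,X5:
  Θ: [-2 -2  2 -1  0]
  T: [-1 -1  1  0  1]
  I: [ 1  1 -1  1  1]
Echelon form has 2 nonzero rows (pivots: X1,X4)
Repeat: X1,X4; free: X2,X3,X5
RREF:
  r0: [   1    1   -1    0   -1]
  r1: [   0    0    0    1    2]
  r2: [   0    0    0    0    0]
Fix exponent of X2 at 1, X3 at 0, X5 at 0; solve each RREF row for its pivot's exponent:
  r0: exp(X1) + (1)·1 = 0 ⇒ exp(X1) = -1
  r1: exp(X4) + (0)·1 = 0 ⇒ exp(X4) = 0
Π_1 = X1^-1 · X2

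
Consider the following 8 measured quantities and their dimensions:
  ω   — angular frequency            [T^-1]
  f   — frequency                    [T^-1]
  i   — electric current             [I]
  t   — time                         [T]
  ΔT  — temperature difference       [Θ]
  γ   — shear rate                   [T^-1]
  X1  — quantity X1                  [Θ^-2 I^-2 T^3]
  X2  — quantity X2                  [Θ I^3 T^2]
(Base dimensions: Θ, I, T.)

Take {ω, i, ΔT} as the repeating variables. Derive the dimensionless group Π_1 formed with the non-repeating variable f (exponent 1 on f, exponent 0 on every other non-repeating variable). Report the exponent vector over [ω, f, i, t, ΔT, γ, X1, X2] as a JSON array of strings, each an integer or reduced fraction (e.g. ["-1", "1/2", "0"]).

Exponent matrix [Θ,I,T] × [ω,f,i,t,ΔT,γ,X1,X2]:
  Θ: [ 0  0  0  0  1  0 -2  1]
  I: [ 0  0  1  0  0  0 -2  3]
  T: [-1 -1  0  1  0 -1  3  2]
Row reduction gives pivot columns ω,i,ΔT; rank = 3
Repeat: ω,i,ΔT; free: f,t,γ,X1,X2
RREF:
  r0: [   1    1    0   -1    0    1   -3   -2]
  r1: [   0    0    1    0    0    0   -2    3]
  r2: [   0    0    0    0    1    0   -2    1]
Fix exponent of f at 1, t at 0, γ at 0, X1 at 0, X2 at 0; solve each RREF row for its pivot's exponent:
  r0: exp(ω) + (1)·1 = 0 ⇒ exp(ω) = -1
  r1: exp(i) + (0)·1 = 0 ⇒ exp(i) = 0
  r2: exp(ΔT) + (0)·1 = 0 ⇒ exp(ΔT) = 0
Π_1 = ω^-1 · f

["-1", "1", "0", "0", "0", "0", "0", "0"]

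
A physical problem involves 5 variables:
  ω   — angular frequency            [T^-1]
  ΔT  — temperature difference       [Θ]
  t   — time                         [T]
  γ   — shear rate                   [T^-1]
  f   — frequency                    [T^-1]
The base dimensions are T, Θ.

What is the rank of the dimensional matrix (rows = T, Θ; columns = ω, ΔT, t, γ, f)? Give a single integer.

Write exponents as rows T,Θ / cols ω,ΔT,t,γ,f:
  T: [-1  0  1 -1 -1]
  Θ: [ 0  1  0  0  0]
Echelon form has 2 nonzero rows (pivots: ω,ΔT)

2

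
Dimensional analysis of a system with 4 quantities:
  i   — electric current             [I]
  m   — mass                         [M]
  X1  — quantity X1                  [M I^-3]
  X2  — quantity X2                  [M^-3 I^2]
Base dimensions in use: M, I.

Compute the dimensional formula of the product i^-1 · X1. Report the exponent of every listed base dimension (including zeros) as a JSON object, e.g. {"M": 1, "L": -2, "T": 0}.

{"M": 1, "I": -4}

Dimensional matrix (M×I by i×m×X1×X2):
  M: [ 0  1  1 -3]
  I: [ 1  0 -3  2]
  [M]: (-1)·0+(1)·1 = 1
  [I]: (-1)·1+(1)·-3 = -4
⇒ M I^-4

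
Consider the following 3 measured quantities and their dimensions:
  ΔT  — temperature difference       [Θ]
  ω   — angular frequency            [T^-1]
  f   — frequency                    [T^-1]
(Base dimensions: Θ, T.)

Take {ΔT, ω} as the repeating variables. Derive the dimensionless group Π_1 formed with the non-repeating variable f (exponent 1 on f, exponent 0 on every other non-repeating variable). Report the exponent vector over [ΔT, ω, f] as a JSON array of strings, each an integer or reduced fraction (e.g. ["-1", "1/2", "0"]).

["0", "-1", "1"]

Exponent matrix [Θ,T] × [ΔT,ω,f]:
  Θ: [ 1  0  0]
  T: [ 0 -1 -1]
Row reduction gives pivot columns ΔT,ω; rank = 2
Pivot set = {ΔT,ω}, free = {f}
RREF:
  r0: [   1    0    0]
  r1: [   0    1    1]
Fix exponent of f at 1; solve each RREF row for its pivot's exponent:
  r0: exp(ΔT) + (0)·1 = 0 ⇒ exp(ΔT) = 0
  r1: exp(ω) + (1)·1 = 0 ⇒ exp(ω) = -1
Π_1 = ω^-1 · f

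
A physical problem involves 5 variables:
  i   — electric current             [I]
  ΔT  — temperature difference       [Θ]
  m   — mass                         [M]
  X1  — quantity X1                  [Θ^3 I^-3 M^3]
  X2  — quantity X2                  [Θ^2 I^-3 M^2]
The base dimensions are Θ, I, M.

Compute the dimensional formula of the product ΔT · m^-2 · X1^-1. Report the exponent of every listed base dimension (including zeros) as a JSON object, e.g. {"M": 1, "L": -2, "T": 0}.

Exponent matrix [Θ,I,M] × [i,ΔT,m,X1,X2]:
  Θ: [ 0  1  0  3  2]
  I: [ 1  0  0 -3 -3]
  M: [ 0  0  1  3  2]
  [Θ]: (1)·1+(-2)·0+(-1)·3 = -2
  [I]: (1)·0+(-2)·0+(-1)·-3 = 3
  [M]: (1)·0+(-2)·1+(-1)·3 = -5
⇒ Θ^-2 I^3 M^-5

{"Θ": -2, "I": 3, "M": -5}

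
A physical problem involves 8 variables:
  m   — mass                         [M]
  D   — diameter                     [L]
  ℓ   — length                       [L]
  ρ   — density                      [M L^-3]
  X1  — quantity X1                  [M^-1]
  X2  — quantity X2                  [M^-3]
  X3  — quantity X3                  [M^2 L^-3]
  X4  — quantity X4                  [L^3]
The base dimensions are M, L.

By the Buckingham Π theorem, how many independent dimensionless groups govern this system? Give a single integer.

6

Dimensional matrix (M×L by m×D×ℓ×ρ×X1×X2×X3×X4):
  M: [ 1  0  0  1 -1 -3  2  0]
  L: [ 0  1  1 -3  0  0 -3  3]
Row reduction gives pivot columns m,D; rank = 2
8 vars − rank 2 = 6 Π groups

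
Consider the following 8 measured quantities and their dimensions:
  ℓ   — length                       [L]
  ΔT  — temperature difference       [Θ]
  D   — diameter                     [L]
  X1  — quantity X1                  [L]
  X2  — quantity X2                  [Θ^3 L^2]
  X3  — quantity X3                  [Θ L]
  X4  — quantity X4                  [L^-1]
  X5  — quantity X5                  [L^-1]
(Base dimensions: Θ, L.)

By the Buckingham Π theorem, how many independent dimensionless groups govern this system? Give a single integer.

6

Exponent matrix [Θ,L] × [ℓ,ΔT,D,X1,X2,X3,X4,X5]:
  Θ: [ 0  1  0  0  3  1  0  0]
  L: [ 1  0  1  1  2  1 -1 -1]
Row reduction gives pivot columns ℓ,ΔT; rank = 2
8 vars − rank 2 = 6 Π groups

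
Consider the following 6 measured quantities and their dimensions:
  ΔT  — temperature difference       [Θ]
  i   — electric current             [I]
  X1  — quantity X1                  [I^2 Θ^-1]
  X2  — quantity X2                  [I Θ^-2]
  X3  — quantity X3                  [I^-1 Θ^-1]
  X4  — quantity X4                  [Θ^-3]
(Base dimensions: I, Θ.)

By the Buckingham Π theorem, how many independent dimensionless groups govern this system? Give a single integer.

4

Exponent matrix [I,Θ] × [ΔT,i,X1,X2,X3,X4]:
  I: [ 0  1  2  1 -1  0]
  Θ: [ 1  0 -1 -2 -1 -3]
Echelon form has 2 nonzero rows (pivots: ΔT,i)
n=6, r=2 ⇒ 4 dimensionless groups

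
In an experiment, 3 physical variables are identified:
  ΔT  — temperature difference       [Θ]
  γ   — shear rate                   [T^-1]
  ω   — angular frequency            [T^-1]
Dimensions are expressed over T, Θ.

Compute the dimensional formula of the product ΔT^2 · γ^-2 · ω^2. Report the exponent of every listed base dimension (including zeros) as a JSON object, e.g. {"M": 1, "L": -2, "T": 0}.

Dimensional matrix (T×Θ by ΔT×γ×ω):
  T: [ 0 -1 -1]
  Θ: [ 1  0  0]
  [T]: (2)·0+(-2)·-1+(2)·-1 = 0
  [Θ]: (2)·1+(-2)·0+(2)·0 = 2
⇒ Θ^2

{"T": 0, "Θ": 2}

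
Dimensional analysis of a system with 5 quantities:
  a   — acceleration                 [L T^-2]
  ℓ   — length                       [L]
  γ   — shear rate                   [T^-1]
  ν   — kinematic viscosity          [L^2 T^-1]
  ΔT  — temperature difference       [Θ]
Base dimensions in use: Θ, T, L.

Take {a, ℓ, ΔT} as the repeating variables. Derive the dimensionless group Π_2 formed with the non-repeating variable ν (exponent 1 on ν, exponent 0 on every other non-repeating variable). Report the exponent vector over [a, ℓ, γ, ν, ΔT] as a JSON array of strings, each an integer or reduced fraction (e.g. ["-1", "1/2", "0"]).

Write exponents as rows Θ,T,L / cols a,ℓ,γ,ν,ΔT:
  Θ: [ 0  0  0  0  1]
  T: [-2  0 -1 -1  0]
  L: [ 1  1  0  2  0]
Row reduction gives pivot columns a,ℓ,ΔT; rank = 3
Pivot set = {a,ℓ,ΔT}, free = {γ,ν}
RREF:
  r0: [   1    0  1/2  1/2    0]
  r1: [   0    1 -1/2  3/2    0]
  r2: [   0    0    0    0    1]
Fix exponent of ν at 1, γ at 0; solve each RREF row for its pivot's exponent:
  r0: exp(a) + (1/2)·1 = 0 ⇒ exp(a) = -1/2
  r1: exp(ℓ) + (3/2)·1 = 0 ⇒ exp(ℓ) = -3/2
  r2: exp(ΔT) + (0)·1 = 0 ⇒ exp(ΔT) = 0
Π_2 = a^(-1/2) · ℓ^(-3/2) · ν

["-1/2", "-3/2", "0", "1", "0"]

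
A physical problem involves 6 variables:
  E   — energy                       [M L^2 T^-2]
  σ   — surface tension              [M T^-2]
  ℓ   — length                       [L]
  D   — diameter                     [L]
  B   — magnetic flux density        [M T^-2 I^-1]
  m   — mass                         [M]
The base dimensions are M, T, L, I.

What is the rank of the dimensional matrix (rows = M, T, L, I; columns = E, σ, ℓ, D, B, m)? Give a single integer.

4

Write exponents as rows M,T,L,I / cols E,σ,ℓ,D,B,m:
  M: [ 1  1  0  0  1  1]
  T: [-2 -2  0  0 -2  0]
  L: [ 2  0  1  1  0  0]
  I: [ 0  0  0  0 -1  0]
RREF → pivots at {E,σ,B,m} ⇒ r = 4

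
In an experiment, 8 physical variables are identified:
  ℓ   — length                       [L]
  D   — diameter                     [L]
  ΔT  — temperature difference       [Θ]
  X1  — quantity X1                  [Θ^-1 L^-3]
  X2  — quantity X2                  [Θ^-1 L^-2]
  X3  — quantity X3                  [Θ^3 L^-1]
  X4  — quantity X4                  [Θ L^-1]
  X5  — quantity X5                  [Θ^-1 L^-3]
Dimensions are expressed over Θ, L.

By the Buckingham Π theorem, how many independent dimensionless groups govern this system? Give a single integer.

Exponent matrix [Θ,L] × [ℓ,D,ΔT,X1,X2,X3,X4,X5]:
  Θ: [ 0  0  1 -1 -1  3  1 -1]
  L: [ 1  1  0 -3 -2 -1 -1 -3]
Echelon form has 2 nonzero rows (pivots: ℓ,ΔT)
Π count = n − r = 8 − 2 = 6

6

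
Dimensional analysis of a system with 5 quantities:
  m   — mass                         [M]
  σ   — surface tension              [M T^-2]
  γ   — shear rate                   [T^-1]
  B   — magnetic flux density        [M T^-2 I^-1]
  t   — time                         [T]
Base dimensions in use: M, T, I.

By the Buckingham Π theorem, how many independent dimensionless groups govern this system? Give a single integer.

Exponent matrix [M,T,I] × [m,σ,γ,B,t]:
  M: [ 1  1  0  1  0]
  T: [ 0 -2 -1 -2  1]
  I: [ 0  0  0 -1  0]
Echelon form has 3 nonzero rows (pivots: m,σ,B)
Π count = n − r = 5 − 3 = 2

2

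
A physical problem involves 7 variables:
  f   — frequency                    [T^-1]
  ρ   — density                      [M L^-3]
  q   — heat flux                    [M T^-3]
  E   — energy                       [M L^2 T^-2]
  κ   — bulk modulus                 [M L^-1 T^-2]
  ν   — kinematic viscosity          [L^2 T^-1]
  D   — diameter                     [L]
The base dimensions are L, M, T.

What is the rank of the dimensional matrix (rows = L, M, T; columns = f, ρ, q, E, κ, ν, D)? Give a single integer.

Dimensional matrix (L×M×T by f×ρ×q×E×κ×ν×D):
  L: [ 0 -3  0  2 -1  2  1]
  M: [ 0  1  1  1  1  0  0]
  T: [-1  0 -3 -2 -2 -1  0]
RREF → pivots at {f,ρ,q} ⇒ r = 3

3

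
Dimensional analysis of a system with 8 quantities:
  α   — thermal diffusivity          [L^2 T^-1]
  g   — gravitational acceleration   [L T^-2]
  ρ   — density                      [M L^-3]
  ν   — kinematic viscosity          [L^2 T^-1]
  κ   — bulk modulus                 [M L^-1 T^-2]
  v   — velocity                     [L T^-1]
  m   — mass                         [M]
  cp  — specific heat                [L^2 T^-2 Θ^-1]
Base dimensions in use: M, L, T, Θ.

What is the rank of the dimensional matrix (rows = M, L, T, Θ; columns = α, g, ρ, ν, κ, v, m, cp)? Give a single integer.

4

Dimensional matrix (M×L×T×Θ by α×g×ρ×ν×κ×v×m×cp):
  M: [ 0  0  1  0  1  0  1  0]
  L: [ 2  1 -3  2 -1  1  0  2]
  T: [-1 -2  0 -1 -2 -1  0 -2]
  Θ: [ 0  0  0  0  0  0  0 -1]
RREF → pivots at {α,g,ρ,cp} ⇒ r = 4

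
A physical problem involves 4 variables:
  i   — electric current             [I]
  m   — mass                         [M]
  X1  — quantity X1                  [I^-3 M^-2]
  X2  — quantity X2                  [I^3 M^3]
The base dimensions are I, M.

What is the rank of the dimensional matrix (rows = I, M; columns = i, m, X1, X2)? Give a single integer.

2

Write exponents as rows I,M / cols i,m,X1,X2:
  I: [ 1  0 -3  3]
  M: [ 0  1 -2  3]
Echelon form has 2 nonzero rows (pivots: i,m)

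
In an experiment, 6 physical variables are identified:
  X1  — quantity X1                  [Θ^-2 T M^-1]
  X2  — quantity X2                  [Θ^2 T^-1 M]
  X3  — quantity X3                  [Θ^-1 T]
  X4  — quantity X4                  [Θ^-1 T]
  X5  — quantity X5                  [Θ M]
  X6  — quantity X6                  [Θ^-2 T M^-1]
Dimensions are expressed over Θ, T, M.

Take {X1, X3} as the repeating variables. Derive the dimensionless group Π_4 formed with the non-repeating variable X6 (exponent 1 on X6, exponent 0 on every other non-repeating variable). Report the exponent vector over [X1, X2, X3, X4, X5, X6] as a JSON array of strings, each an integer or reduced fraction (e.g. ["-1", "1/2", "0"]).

["-1", "0", "0", "0", "0", "1"]

Exponent matrix [Θ,T,M] × [X1,X2,X3,X4,X5,X6]:
  Θ: [-2  2 -1 -1  1 -2]
  T: [ 1 -1  1  1  0  1]
  M: [-1  1  0  0  1 -1]
RREF → pivots at {X1,X3} ⇒ r = 2
Pivot set = {X1,X3}, free = {X2,X4,X5,X6}
RREF:
  r0: [   1   -1    0    0   -1    1]
  r1: [   0    0    1    1    1    0]
  r2: [   0    0    0    0    0    0]
Fix exponent of X6 at 1, X2 at 0, X4 at 0, X5 at 0; solve each RREF row for its pivot's exponent:
  r0: exp(X1) + (1)·1 = 0 ⇒ exp(X1) = -1
  r1: exp(X3) + (0)·1 = 0 ⇒ exp(X3) = 0
Π_4 = X1^-1 · X6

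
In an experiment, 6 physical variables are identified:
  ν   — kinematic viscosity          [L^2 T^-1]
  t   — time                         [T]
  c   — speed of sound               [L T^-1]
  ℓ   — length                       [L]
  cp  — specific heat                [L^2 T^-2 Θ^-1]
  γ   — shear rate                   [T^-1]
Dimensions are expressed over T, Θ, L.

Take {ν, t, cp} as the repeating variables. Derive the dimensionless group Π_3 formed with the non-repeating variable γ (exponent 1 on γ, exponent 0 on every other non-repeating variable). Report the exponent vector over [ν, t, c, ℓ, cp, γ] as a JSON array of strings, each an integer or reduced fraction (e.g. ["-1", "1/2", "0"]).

Dimensional matrix (T×Θ×L by ν×t×c×ℓ×cp×γ):
  T: [-1  1 -1  0 -2 -1]
  Θ: [ 0  0  0  0 -1  0]
  L: [ 2  0  1  1  2  0]
Echelon form has 3 nonzero rows (pivots: ν,t,cp)
Pivot set = {ν,t,cp}, free = {c,ℓ,γ}
RREF:
  r0: [   1    0  1/2  1/2    0    0]
  r1: [   0    1 -1/2  1/2    0   -1]
  r2: [   0    0    0    0    1    0]
Fix exponent of γ at 1, c at 0, ℓ at 0; solve each RREF row for its pivot's exponent:
  r0: exp(ν) + (0)·1 = 0 ⇒ exp(ν) = 0
  r1: exp(t) + (-1)·1 = 0 ⇒ exp(t) = 1
  r2: exp(cp) + (0)·1 = 0 ⇒ exp(cp) = 0
Π_3 = t · γ

["0", "1", "0", "0", "0", "1"]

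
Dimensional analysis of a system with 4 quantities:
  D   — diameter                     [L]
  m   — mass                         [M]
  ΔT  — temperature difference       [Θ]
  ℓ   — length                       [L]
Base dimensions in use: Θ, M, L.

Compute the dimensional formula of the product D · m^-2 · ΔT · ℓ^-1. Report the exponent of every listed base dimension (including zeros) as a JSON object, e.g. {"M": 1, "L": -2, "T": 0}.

Exponent matrix [Θ,M,L] × [D,m,ΔT,ℓ]:
  Θ: [ 0  0  1  0]
  M: [ 0  1  0  0]
  L: [ 1  0  0  1]
  [Θ]: (1)·0+(-2)·0+(1)·1+(-1)·0 = 1
  [M]: (1)·0+(-2)·1+(1)·0+(-1)·0 = -2
  [L]: (1)·1+(-2)·0+(1)·0+(-1)·1 = 0
⇒ Θ M^-2

{"Θ": 1, "M": -2, "L": 0}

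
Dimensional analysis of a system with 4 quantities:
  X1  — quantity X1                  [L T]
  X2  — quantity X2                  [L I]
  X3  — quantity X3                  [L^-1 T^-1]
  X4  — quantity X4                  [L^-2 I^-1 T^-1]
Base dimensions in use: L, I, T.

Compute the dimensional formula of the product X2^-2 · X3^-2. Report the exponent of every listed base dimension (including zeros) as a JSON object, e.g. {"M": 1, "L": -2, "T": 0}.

Exponent matrix [L,I,T] × [X1,X2,X3,X4]:
  L: [ 1  1 -1 -2]
  I: [ 0  1  0 -1]
  T: [ 1  0 -1 -1]
  [L]: (-2)·1+(-2)·-1 = 0
  [I]: (-2)·1+(-2)·0 = -2
  [T]: (-2)·0+(-2)·-1 = 2
⇒ I^-2 T^2

{"L": 0, "I": -2, "T": 2}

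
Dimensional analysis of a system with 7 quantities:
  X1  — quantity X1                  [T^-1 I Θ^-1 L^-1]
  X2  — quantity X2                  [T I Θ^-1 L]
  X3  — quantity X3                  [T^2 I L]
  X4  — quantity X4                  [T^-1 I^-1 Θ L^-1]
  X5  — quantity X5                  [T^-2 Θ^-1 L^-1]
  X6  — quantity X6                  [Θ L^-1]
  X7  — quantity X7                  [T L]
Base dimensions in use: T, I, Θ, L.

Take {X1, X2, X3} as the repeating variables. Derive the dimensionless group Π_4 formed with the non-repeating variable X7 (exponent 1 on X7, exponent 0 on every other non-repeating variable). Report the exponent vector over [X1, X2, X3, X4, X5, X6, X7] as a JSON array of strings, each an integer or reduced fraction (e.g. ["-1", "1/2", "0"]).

Write exponents as rows T,I,Θ,L / cols X1,X2,X3,X4,X5,X6,X7:
  T: [-1  1  2 -1 -2  0  1]
  I: [ 1  1  1 -1  0  0  0]
  Θ: [-1 -1  0  1 -1  1  0]
  L: [-1  1  1 -1 -1 -1  1]
Echelon form has 3 nonzero rows (pivots: X1,X2,X3)
Repeat: X1,X2,X3; free: X4,X5,X6,X7
RREF:
  r0: [   1    0    0    0  1/2  1/2 -1/2]
  r1: [   0    1    0   -1  1/2 -3/2  1/2]
  r2: [   0    0    1    0   -1    1    0]
  r3: [   0    0    0    0    0    0    0]
Fix exponent of X7 at 1, X4 at 0, X5 at 0, X6 at 0; solve each RREF row for its pivot's exponent:
  r0: exp(X1) + (-1/2)·1 = 0 ⇒ exp(X1) = 1/2
  r1: exp(X2) + (1/2)·1 = 0 ⇒ exp(X2) = -1/2
  r2: exp(X3) + (0)·1 = 0 ⇒ exp(X3) = 0
Π_4 = X1^(1/2) · X2^(-1/2) · X7

["1/2", "-1/2", "0", "0", "0", "0", "1"]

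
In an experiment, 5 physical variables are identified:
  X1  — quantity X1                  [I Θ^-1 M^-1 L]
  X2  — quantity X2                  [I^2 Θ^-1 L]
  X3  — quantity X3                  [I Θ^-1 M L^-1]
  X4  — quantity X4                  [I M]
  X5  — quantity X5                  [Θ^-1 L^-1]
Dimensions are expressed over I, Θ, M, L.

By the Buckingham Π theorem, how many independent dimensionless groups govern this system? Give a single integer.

2

Write exponents as rows I,Θ,M,L / cols X1,X2,X3,X4,X5:
  I: [ 1  2  1  1  0]
  Θ: [-1 -1 -1  0 -1]
  M: [-1  0  1  1  0]
  L: [ 1  1 -1  0 -1]
RREF → pivots at {X1,X2,X3} ⇒ r = 3
5 vars − rank 3 = 2 Π groups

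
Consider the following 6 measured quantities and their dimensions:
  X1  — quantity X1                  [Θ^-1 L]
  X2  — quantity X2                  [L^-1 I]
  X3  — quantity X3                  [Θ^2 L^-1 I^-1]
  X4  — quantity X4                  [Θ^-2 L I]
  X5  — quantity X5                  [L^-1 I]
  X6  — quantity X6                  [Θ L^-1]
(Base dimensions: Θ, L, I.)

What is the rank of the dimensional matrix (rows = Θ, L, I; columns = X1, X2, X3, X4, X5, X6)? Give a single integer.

2

Write exponents as rows Θ,L,I / cols X1,X2,X3,X4,X5,X6:
  Θ: [-1  0  2 -2  0  1]
  L: [ 1 -1 -1  1 -1 -1]
  I: [ 0  1 -1  1  1  0]
Row reduction gives pivot columns X1,X2; rank = 2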